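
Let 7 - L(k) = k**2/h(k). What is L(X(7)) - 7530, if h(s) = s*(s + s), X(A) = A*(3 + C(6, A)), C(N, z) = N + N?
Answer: -15047/2 ≈ -7523.5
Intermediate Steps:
C(N, z) = 2*N
X(A) = 15*A (X(A) = A*(3 + 2*6) = A*(3 + 12) = A*15 = 15*A)
h(s) = 2*s**2 (h(s) = s*(2*s) = 2*s**2)
L(k) = 13/2 (L(k) = 7 - k**2/(2*k**2) = 7 - k**2*1/(2*k**2) = 7 - 1*1/2 = 7 - 1/2 = 13/2)
L(X(7)) - 7530 = 13/2 - 7530 = -15047/2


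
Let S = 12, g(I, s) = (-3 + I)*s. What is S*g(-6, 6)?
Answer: -648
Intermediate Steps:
g(I, s) = s*(-3 + I)
S*g(-6, 6) = 12*(6*(-3 - 6)) = 12*(6*(-9)) = 12*(-54) = -648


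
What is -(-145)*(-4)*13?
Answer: -7540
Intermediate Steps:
-(-145)*(-4)*13 = -29*20*13 = -580*13 = -7540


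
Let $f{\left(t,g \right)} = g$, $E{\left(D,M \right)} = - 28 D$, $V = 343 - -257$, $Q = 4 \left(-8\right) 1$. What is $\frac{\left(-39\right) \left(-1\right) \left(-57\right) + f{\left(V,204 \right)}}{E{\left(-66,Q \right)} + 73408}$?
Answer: $- \frac{2019}{75256} \approx -0.026828$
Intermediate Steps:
$Q = -32$ ($Q = \left(-32\right) 1 = -32$)
$V = 600$ ($V = 343 + 257 = 600$)
$\frac{\left(-39\right) \left(-1\right) \left(-57\right) + f{\left(V,204 \right)}}{E{\left(-66,Q \right)} + 73408} = \frac{\left(-39\right) \left(-1\right) \left(-57\right) + 204}{\left(-28\right) \left(-66\right) + 73408} = \frac{39 \left(-57\right) + 204}{1848 + 73408} = \frac{-2223 + 204}{75256} = \left(-2019\right) \frac{1}{75256} = - \frac{2019}{75256}$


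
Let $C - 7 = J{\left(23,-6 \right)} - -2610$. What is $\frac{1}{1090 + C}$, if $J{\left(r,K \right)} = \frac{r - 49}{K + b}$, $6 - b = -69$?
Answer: $\frac{69}{255757} \approx 0.00026979$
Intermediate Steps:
$b = 75$ ($b = 6 - -69 = 6 + 69 = 75$)
$J{\left(r,K \right)} = \frac{-49 + r}{75 + K}$ ($J{\left(r,K \right)} = \frac{r - 49}{K + 75} = \frac{-49 + r}{75 + K}$)
$C = \frac{180547}{69}$ ($C = 7 + \left(\frac{-49 + 23}{75 - 6} - -2610\right) = 7 + \left(\frac{1}{69} \left(-26\right) + 2610\right) = 7 + \left(- \frac{26}{69} + 2610\right) = 7 + \frac{180064}{69} = \frac{180547}{69} \approx 2616.6$)
$\frac{1}{1090 + C} = \frac{1}{1090 + \frac{180547}{69}} = \frac{1}{\frac{255757}{69}} = \frac{69}{255757}$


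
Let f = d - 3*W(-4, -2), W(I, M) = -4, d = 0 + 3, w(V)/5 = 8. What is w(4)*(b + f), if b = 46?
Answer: 2440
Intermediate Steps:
w(V) = 40 (w(V) = 5*8 = 40)
d = 3
f = 15 (f = 3 - 3*(-4) = 3 + 12 = 15)
w(4)*(b + f) = 40*(46 + 15) = 40*61 = 2440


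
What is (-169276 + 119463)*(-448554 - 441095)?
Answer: 44316085637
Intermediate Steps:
(-169276 + 119463)*(-448554 - 441095) = -49813*(-889649) = 44316085637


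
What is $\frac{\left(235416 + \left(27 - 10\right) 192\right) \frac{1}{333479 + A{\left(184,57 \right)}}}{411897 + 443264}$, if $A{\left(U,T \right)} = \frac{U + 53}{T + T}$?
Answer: $\frac{9069840}{10836840492241} \approx 8.3695 \cdot 10^{-7}$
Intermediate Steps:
$A{\left(U,T \right)} = \frac{53 + U}{2 T}$
$\frac{\left(235416 + \left(27 - 10\right) 192\right) \frac{1}{333479 + A{\left(184,57 \right)}}}{411897 + 443264} = \frac{\left(235416 + \left(27 - 10\right) 192\right) \frac{1}{333479 + \frac{53 + 184}{2 \cdot 57}}}{411897 + 443264} = \frac{\left(235416 + 17 \cdot 192\right) \frac{1}{333479 + \frac{1}{2} \cdot \frac{1}{57} \cdot 237}}{855161} = \frac{235416 + 3264}{333479 + \frac{79}{38}} \cdot \frac{1}{855161} = \frac{238680}{\frac{12672281}{38}} \cdot \frac{1}{855161} = 238680 \cdot \frac{38}{12672281} \cdot \frac{1}{855161} = \frac{9069840}{12672281} \cdot \frac{1}{855161} = \frac{9069840}{10836840492241}$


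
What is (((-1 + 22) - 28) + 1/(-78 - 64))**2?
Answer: 990025/20164 ≈ 49.099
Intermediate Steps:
(((-1 + 22) - 28) + 1/(-78 - 64))**2 = ((21 - 28) + 1/(-142))**2 = (-7 - 1/142)**2 = (-995/142)**2 = 990025/20164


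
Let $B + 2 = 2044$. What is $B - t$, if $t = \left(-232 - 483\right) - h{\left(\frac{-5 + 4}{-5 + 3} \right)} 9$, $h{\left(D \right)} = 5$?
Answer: $2802$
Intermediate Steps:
$B = 2042$ ($B = -2 + 2044 = 2042$)
$t = -760$ ($t = \left(-232 - 483\right) - 5 \cdot 9 = -715 - 45 = -760$)
$B - t = 2042 - -760 = 2042 + 760 = 2802$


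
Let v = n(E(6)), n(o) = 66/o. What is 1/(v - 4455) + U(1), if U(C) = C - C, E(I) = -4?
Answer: -2/8943 ≈ -0.00022364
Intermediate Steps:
v = -33/2 (v = 66/(-4) = 66*(-¼) = -33/2 ≈ -16.500)
U(C) = 0
1/(v - 4455) + U(1) = 1/(-33/2 - 4455) + 0 = 1/(-8943/2) + 0 = -2/8943 + 0 = -2/8943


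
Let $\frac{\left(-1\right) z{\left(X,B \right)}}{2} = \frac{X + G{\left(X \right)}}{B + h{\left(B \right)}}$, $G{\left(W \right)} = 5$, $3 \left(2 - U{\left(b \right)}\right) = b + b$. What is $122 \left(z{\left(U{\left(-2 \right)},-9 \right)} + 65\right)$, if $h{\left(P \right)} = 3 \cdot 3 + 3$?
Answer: $\frac{65270}{9} \approx 7252.2$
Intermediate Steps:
$h{\left(P \right)} = 12$ ($h{\left(P \right)} = 9 + 3 = 12$)
$U{\left(b \right)} = 2 - \frac{2 b}{3}$ ($U{\left(b \right)} = 2 - \frac{b + b}{3} = 2 - \frac{2 b}{3}$)
$z{\left(X,B \right)} = - \frac{2 \left(5 + X\right)}{12 + B}$ ($z{\left(X,B \right)} = - 2 \frac{X + 5}{B + 12} = - 2 \frac{5 + X}{12 + B} = - \frac{2 \left(5 + X\right)}{12 + B}$)
$122 \left(z{\left(U{\left(-2 \right)},-9 \right)} + 65\right) = 122 \left(\frac{2 \left(-5 - \left(2 - - \frac{4}{3}\right)\right)}{12 - 9} + 65\right) = 122 \left(\frac{2 \left(-5 - \left(2 + \frac{4}{3}\right)\right)}{3} + 65\right) = 122 \left(2 \cdot \frac{1}{3} \left(-5 - \frac{10}{3}\right) + 65\right) = 122 \left(2 \cdot \frac{1}{3} \left(- \frac{25}{3}\right) + 65\right) = 122 \left(- \frac{50}{9} + 65\right) = 122 \cdot \frac{535}{9} = \frac{65270}{9}$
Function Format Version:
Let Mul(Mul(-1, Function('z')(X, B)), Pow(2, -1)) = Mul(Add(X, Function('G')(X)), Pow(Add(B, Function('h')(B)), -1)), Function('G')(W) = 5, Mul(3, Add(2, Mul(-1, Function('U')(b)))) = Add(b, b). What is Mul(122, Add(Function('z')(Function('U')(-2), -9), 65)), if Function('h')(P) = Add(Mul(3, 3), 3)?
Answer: Rational(65270, 9) ≈ 7252.2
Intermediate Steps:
Function('h')(P) = 12 (Function('h')(P) = Add(9, 3) = 12)
Function('U')(b) = Add(2, Mul(Rational(-2, 3), b)) (Function('U')(b) = Add(2, Mul(Rational(-1, 3), Add(b, b))) = Add(2, Mul(Rational(-1, 3), Mul(2, b))) = Add(2, Mul(Rational(-2, 3), b)))
Function('z')(X, B) = Mul(-2, Pow(Add(12, B), -1), Add(5, X)) (Function('z')(X, B) = Mul(-2, Mul(Add(X, 5), Pow(Add(B, 12), -1))) = Mul(-2, Mul(Add(5, X), Pow(Add(12, B), -1))) = Mul(-2, Mul(Pow(Add(12, B), -1), Add(5, X))) = Mul(-2, Pow(Add(12, B), -1), Add(5, X)))
Mul(122, Add(Function('z')(Function('U')(-2), -9), 65)) = Mul(122, Add(Mul(2, Pow(Add(12, -9), -1), Add(-5, Mul(-1, Add(2, Mul(Rational(-2, 3), -2))))), 65)) = Mul(122, Add(Mul(2, Pow(3, -1), Add(-5, Mul(-1, Add(2, Rational(4, 3))))), 65)) = Mul(122, Add(Mul(2, Rational(1, 3), Add(-5, Mul(-1, Rational(10, 3)))), 65)) = Mul(122, Add(Mul(2, Rational(1, 3), Add(-5, Rational(-10, 3))), 65)) = Mul(122, Add(Mul(2, Rational(1, 3), Rational(-25, 3)), 65)) = Mul(122, Add(Rational(-50, 9), 65)) = Mul(122, Rational(535, 9)) = Rational(65270, 9)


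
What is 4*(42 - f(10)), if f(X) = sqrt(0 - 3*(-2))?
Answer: 168 - 4*sqrt(6) ≈ 158.20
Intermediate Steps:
f(X) = sqrt(6) (f(X) = sqrt(0 + 6) = sqrt(6))
4*(42 - f(10)) = 4*(42 - sqrt(6)) = 168 - 4*sqrt(6)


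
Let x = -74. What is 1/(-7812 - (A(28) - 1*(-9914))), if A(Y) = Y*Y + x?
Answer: -1/18436 ≈ -5.4242e-5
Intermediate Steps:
A(Y) = -74 + Y**2 (A(Y) = Y*Y - 74 = Y**2 - 74 = -74 + Y**2)
1/(-7812 - (A(28) - 1*(-9914))) = 1/(-7812 - ((-74 + 28**2) - 1*(-9914))) = 1/(-7812 - ((-74 + 784) + 9914)) = 1/(-7812 - (710 + 9914)) = 1/(-7812 - 1*10624) = 1/(-7812 - 10624) = 1/(-18436) = -1/18436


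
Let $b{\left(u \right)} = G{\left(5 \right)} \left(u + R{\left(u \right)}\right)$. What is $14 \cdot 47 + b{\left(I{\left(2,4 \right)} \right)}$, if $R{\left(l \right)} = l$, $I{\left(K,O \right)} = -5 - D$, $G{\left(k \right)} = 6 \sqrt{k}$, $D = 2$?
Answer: $658 - 84 \sqrt{5} \approx 470.17$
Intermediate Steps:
$I{\left(K,O \right)} = -7$ ($I{\left(K,O \right)} = -5 - 2 = -7$)
$b{\left(u \right)} = 12 u \sqrt{5}$ ($b{\left(u \right)} = 6 \sqrt{5} \left(u + u\right) = 6 \sqrt{5} \cdot 2 u = 12 u \sqrt{5}$)
$14 \cdot 47 + b{\left(I{\left(2,4 \right)} \right)} = 14 \cdot 47 + 12 \left(-7\right) \sqrt{5} = 658 - 84 \sqrt{5}$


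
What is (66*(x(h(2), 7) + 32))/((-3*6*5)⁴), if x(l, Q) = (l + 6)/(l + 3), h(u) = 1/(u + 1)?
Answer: 1243/36450000 ≈ 3.4101e-5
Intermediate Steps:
h(u) = 1/(1 + u)
x(l, Q) = (6 + l)/(3 + l)
(66*(x(h(2), 7) + 32))/((-3*6*5)⁴) = (66*((6 + 1/(1 + 2))/(3 + 1/(1 + 2)) + 32))/((-3*6*5)⁴) = (66*((6 + 1/3)/(3 + 1/3) + 32))/((-18*5)⁴) = (66*((6 + ⅓)/(3 + ⅓) + 32))/((-90)⁴) = (66*((19/3)/(10/3) + 32))/65610000 = (66*((3/10)*(19/3) + 32))*(1/65610000) = (66*(19/10 + 32))*(1/65610000) = (66*(339/10))*(1/65610000) = (11187/5)*(1/65610000) = 1243/36450000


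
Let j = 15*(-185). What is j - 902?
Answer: -3677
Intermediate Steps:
j = -2775
j - 902 = -2775 - 902 = -3677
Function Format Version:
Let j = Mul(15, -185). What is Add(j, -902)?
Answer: -3677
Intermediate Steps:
j = -2775
Add(j, -902) = Add(-2775, -902) = -3677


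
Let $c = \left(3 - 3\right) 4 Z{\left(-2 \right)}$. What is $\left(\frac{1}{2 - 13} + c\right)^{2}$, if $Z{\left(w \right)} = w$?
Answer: $\frac{1}{121} \approx 0.0082645$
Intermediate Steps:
$c = 0$ ($c = \left(3 - 3\right) 4 \left(-2\right) = 0 \cdot 4 \left(-2\right) = 0 \left(-2\right) = 0$)
$\left(\frac{1}{2 - 13} + c\right)^{2} = \left(\frac{1}{2 - 13} + 0\right)^{2} = \left(\frac{1}{-11} + 0\right)^{2} = \left(- \frac{1}{11} + 0\right)^{2} = \left(- \frac{1}{11}\right)^{2} = \frac{1}{121}$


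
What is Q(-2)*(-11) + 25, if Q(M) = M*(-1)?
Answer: 3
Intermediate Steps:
Q(M) = -M
Q(-2)*(-11) + 25 = -1*(-2)*(-11) + 25 = 2*(-11) + 25 = -22 + 25 = 3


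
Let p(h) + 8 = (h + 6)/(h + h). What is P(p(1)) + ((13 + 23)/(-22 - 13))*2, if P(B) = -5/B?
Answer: -298/315 ≈ -0.94603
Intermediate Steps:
p(h) = -8 + (6 + h)/(2*h) (p(h) = -8 + (h + 6)/(h + h) = -8 + (6 + h)/((2*h)) = -8 + (6 + h)*(1/(2*h)) = -8 + (6 + h)/(2*h))
P(p(1)) + ((13 + 23)/(-22 - 13))*2 = -5/(-15/2 + 3/1) + ((13 + 23)/(-22 - 13))*2 = -5/(-15/2 + 3*1) + (36/(-35))*2 = -5/(-15/2 + 3) + (36*(-1/35))*2 = -5/(-9/2) - 36/35*2 = -5*(-2/9) - 72/35 = 10/9 - 72/35 = -298/315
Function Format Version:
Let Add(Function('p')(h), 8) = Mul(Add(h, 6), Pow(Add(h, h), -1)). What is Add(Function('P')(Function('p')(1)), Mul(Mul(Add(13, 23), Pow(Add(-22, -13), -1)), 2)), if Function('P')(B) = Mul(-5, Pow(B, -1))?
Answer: Rational(-298, 315) ≈ -0.94603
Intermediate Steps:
Function('p')(h) = Add(-8, Mul(Rational(1, 2), Pow(h, -1), Add(6, h))) (Function('p')(h) = Add(-8, Mul(Add(h, 6), Pow(Add(h, h), -1))) = Add(-8, Mul(Add(6, h), Pow(Mul(2, h), -1))) = Add(-8, Mul(Add(6, h), Mul(Rational(1, 2), Pow(h, -1)))) = Add(-8, Mul(Rational(1, 2), Pow(h, -1), Add(6, h))))
Add(Function('P')(Function('p')(1)), Mul(Mul(Add(13, 23), Pow(Add(-22, -13), -1)), 2)) = Add(Mul(-5, Pow(Add(Rational(-15, 2), Mul(3, Pow(1, -1))), -1)), Mul(Mul(Add(13, 23), Pow(Add(-22, -13), -1)), 2)) = Add(Mul(-5, Pow(Add(Rational(-15, 2), Mul(3, 1)), -1)), Mul(Mul(36, Pow(-35, -1)), 2)) = Add(Mul(-5, Pow(Add(Rational(-15, 2), 3), -1)), Mul(Mul(36, Rational(-1, 35)), 2)) = Add(Mul(-5, Pow(Rational(-9, 2), -1)), Mul(Rational(-36, 35), 2)) = Add(Mul(-5, Rational(-2, 9)), Rational(-72, 35)) = Add(Rational(10, 9), Rational(-72, 35)) = Rational(-298, 315)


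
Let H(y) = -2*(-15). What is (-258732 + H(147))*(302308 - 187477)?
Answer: -29707009362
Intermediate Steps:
H(y) = 30
(-258732 + H(147))*(302308 - 187477) = (-258732 + 30)*(302308 - 187477) = -258702*114831 = -29707009362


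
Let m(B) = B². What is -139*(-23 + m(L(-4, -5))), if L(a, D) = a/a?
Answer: 3058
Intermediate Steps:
L(a, D) = 1
-139*(-23 + m(L(-4, -5))) = -139*(-23 + 1²) = -139*(-23 + 1) = -139*(-22) = 3058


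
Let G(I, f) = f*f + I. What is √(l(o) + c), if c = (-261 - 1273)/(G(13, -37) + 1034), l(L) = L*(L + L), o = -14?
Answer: √142776238/604 ≈ 19.783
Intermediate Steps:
l(L) = 2*L² (l(L) = L*(2*L) = 2*L²)
G(I, f) = I + f² (G(I, f) = f² + I = I + f²)
c = -767/1208 (c = (-261 - 1273)/((13 + (-37)²) + 1034) = -1534/((13 + 1369) + 1034) = -1534/(1382 + 1034) = -1534/2416 = -1534*1/2416 = -767/1208 ≈ -0.63493)
√(l(o) + c) = √(2*(-14)² - 767/1208) = √(2*196 - 767/1208) = √(392 - 767/1208) = √(472769/1208) = √142776238/604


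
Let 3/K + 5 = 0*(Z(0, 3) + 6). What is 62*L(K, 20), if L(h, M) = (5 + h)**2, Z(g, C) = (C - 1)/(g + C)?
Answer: 30008/25 ≈ 1200.3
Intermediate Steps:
Z(g, C) = (-1 + C)/(C + g)
K = -3/5 (K = 3/(-5 + 0*((-1 + 3)/(3 + 0) + 6)) = 3/(-5 + 0*(2/3 + 6)) = 3/(-5 + 0*(20/3)) = 3/(-5 + 0) = 3/(-5) = 3*(-1/5) = -3/5 ≈ -0.60000)
62*L(K, 20) = 62*(5 - 3/5)**2 = 62*(22/5)**2 = 62*(484/25) = 30008/25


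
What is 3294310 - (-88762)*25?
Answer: 5513360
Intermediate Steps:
3294310 - (-88762)*25 = 3294310 - 1*(-2219050) = 3294310 + 2219050 = 5513360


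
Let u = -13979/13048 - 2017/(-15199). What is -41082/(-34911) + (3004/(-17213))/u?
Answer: 7258677137826658/5326725073143915 ≈ 1.3627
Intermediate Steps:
u = -26592715/28330936 (u = -13979*1/13048 - 2017*(-1/15199) = -1997/1864 + 2017/15199 = -26592715/28330936 ≈ -0.93865)
-41082/(-34911) + (3004/(-17213))/u = -41082/(-34911) + (3004/(-17213))/(-26592715/28330936) = -41082*(-1/34911) + (3004*(-1/17213))*(-28330936/26592715) = 13694/11637 - 3004/17213*(-28330936/26592715) = 13694/11637 + 85106131744/457740403295 = 7258677137826658/5326725073143915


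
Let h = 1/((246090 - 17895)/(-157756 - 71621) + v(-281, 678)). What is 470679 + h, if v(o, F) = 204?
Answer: 7305677593168/15521571 ≈ 4.7068e+5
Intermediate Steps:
h = 76459/15521571 (h = 1/((246090 - 17895)/(-157756 - 71621) + 204) = 1/(228195/(-229377) + 204) = 1/(228195*(-1/229377) + 204) = 1/(-76065/76459 + 204) = 1/(15521571/76459) = 76459/15521571 ≈ 0.0049260)
470679 + h = 470679 + 76459/15521571 = 7305677593168/15521571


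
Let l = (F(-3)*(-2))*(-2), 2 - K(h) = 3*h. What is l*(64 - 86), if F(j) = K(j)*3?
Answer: -2904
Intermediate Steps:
K(h) = 2 - 3*h
F(j) = 6 - 9*j (F(j) = (2 - 3*j)*3 = 6 - 9*j)
l = 132 (l = ((6 - 9*(-3))*(-2))*(-2) = ((6 + 27)*(-2))*(-2) = (33*(-2))*(-2) = -66*(-2) = 132)
l*(64 - 86) = 132*(64 - 86) = 132*(-22) = -2904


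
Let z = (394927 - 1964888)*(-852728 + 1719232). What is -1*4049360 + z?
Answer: -1360381535704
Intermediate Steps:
z = -1360377486344 (z = -1569961*866504 = -1360377486344)
-1*4049360 + z = -1*4049360 - 1360377486344 = -4049360 - 1360377486344 = -1360381535704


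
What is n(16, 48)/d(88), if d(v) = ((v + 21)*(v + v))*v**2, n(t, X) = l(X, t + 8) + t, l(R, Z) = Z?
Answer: 5/18570112 ≈ 2.6925e-7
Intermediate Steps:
n(t, X) = 8 + 2*t (n(t, X) = (t + 8) + t = (8 + t) + t = 8 + 2*t)
d(v) = 2*v**3*(21 + v) (d(v) = ((21 + v)*(2*v))*v**2 = (2*v*(21 + v))*v**2 = 2*v**3*(21 + v))
n(16, 48)/d(88) = (8 + 2*16)/((2*88**3*(21 + 88))) = (8 + 32)/((2*681472*109)) = 40/148560896 = 40*(1/148560896) = 5/18570112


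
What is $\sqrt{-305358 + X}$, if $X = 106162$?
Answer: $2 i \sqrt{49799} \approx 446.31 i$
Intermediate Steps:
$\sqrt{-305358 + X} = \sqrt{-305358 + 106162} = \sqrt{-199196} = 2 i \sqrt{49799}$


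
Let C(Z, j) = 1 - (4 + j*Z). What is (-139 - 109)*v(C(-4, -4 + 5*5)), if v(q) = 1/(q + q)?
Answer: -124/81 ≈ -1.5309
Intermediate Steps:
C(Z, j) = -3 - Z*j (C(Z, j) = 1 - (4 + Z*j) = 1 + (-4 - Z*j) = -3 - Z*j)
v(q) = 1/(2*q)
(-139 - 109)*v(C(-4, -4 + 5*5)) = (-139 - 109)*(1/(2*(-3 - 1*(-4)*(-4 + 5*5)))) = -124/(-3 - 1*(-4)*(-4 + 25)) = -124/(-3 - 1*(-4)*21) = -124/(-3 + 84) = -124/81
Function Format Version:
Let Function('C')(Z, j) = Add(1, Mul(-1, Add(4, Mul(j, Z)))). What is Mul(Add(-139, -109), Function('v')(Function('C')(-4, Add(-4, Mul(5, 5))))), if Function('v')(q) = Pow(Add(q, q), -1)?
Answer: Rational(-124, 81) ≈ -1.5309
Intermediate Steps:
Function('C')(Z, j) = Add(-3, Mul(-1, Z, j)) (Function('C')(Z, j) = Add(1, Mul(-1, Add(4, Mul(Z, j)))) = Add(1, Add(-4, Mul(-1, Z, j))) = Add(-3, Mul(-1, Z, j)))
Function('v')(q) = Mul(Rational(1, 2), Pow(q, -1)) (Function('v')(q) = Pow(Mul(2, q), -1) = Mul(Rational(1, 2), Pow(q, -1)))
Mul(Add(-139, -109), Function('v')(Function('C')(-4, Add(-4, Mul(5, 5))))) = Mul(Add(-139, -109), Mul(Rational(1, 2), Pow(Add(-3, Mul(-1, -4, Add(-4, Mul(5, 5)))), -1))) = Mul(-248, Mul(Rational(1, 2), Pow(Add(-3, Mul(-1, -4, Add(-4, 25))), -1))) = Mul(-248, Mul(Rational(1, 2), Pow(Add(-3, Mul(-1, -4, 21)), -1))) = Mul(-248, Mul(Rational(1, 2), Pow(Add(-3, 84), -1))) = Mul(-248, Mul(Rational(1, 2), Pow(81, -1))) = Mul(-248, Mul(Rational(1, 2), Rational(1, 81))) = Mul(-248, Rational(1, 162)) = Rational(-124, 81)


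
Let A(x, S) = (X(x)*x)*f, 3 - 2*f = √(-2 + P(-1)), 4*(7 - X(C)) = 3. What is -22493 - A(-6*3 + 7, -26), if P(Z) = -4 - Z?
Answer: -179119/8 - 275*I*√5/8 ≈ -22390.0 - 76.865*I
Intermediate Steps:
X(C) = 25/4 (X(C) = 7 - ¼*3 = 7 - ¾ = 25/4)
f = 3/2 - I*√5/2 (f = 3/2 - √(-2 + (-4 - 1*(-1)))/2 = 3/2 - √(-2 + (-4 + 1))/2 = 3/2 - √(-2 - 3)/2 = 3/2 - I*√5/2 ≈ 1.5 - 1.118*I)
A(x, S) = 25*x*(3/2 - I*√5/2)/4 (A(x, S) = (25*x/4)*(3/2 - I*√5/2) = 25*x*(3/2 - I*√5/2)/4)
-22493 - A(-6*3 + 7, -26) = -22493 - 25*(-6*3 + 7)*(3 - I*√5)/8 = -22493 - 25*(-18 + 7)*(3 - I*√5)/8 = -22493 - 25*(-11)*(3 - I*√5)/8 = -22493 - (-825/8 + 275*I*√5/8) = -22493 + (825/8 - 275*I*√5/8) = -179119/8 - 275*I*√5/8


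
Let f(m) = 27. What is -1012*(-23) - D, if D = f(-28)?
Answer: 23249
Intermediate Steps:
D = 27
-1012*(-23) - D = -1012*(-23) - 1*27 = 23276 - 27 = 23249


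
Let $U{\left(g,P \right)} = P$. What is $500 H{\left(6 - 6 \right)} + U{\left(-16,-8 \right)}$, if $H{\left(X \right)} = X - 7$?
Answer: $-3508$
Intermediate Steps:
$H{\left(X \right)} = -7 + X$
$500 H{\left(6 - 6 \right)} + U{\left(-16,-8 \right)} = 500 \left(-7 + \left(6 - 6\right)\right) - 8 = 500 \left(-7 + 0\right) - 8 = 500 \left(-7\right) - 8 = -3500 - 8 = -3508$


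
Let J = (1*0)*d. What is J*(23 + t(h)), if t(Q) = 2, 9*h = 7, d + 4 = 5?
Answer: 0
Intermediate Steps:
d = 1 (d = -4 + 5 = 1)
h = 7/9 (h = (⅑)*7 = 7/9 ≈ 0.77778)
J = 0 (J = (1*0)*1 = 0*1 = 0)
J*(23 + t(h)) = 0*(23 + 2) = 0*25 = 0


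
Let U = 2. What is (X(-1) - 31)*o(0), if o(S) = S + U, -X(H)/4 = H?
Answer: -54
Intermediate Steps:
X(H) = -4*H
o(S) = 2 + S (o(S) = S + 2 = 2 + S)
(X(-1) - 31)*o(0) = (-4*(-1) - 31)*(2 + 0) = (4 - 31)*2 = -27*2 = -54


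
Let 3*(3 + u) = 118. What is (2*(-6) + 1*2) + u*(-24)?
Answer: -882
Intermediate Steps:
u = 109/3 (u = -3 + (⅓)*118 = -3 + 118/3 = 109/3 ≈ 36.333)
(2*(-6) + 1*2) + u*(-24) = (2*(-6) + 1*2) + (109/3)*(-24) = (-12 + 2) - 872 = -10 - 872 = -882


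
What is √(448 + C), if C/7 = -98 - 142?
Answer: 4*I*√77 ≈ 35.1*I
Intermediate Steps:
C = -1680 (C = 7*(-98 - 142) = 7*(-240) = -1680)
√(448 + C) = √(448 - 1680) = √(-1232) = 4*I*√77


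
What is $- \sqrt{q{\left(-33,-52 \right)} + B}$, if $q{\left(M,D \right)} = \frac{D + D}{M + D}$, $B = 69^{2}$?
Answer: $- \frac{7 \sqrt{702185}}{85} \approx -69.009$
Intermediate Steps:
$B = 4761$
$q{\left(M,D \right)} = \frac{2 D}{D + M}$
$- \sqrt{q{\left(-33,-52 \right)} + B} = - \sqrt{2 \left(-52\right) \frac{1}{-52 - 33} + 4761} = - \sqrt{2 \left(-52\right) \frac{1}{-85} + 4761} = - \sqrt{2 \left(-52\right) \left(- \frac{1}{85}\right) + 4761} = - \sqrt{\frac{104}{85} + 4761} = - \sqrt{\frac{404789}{85}} = - \frac{7 \sqrt{702185}}{85}$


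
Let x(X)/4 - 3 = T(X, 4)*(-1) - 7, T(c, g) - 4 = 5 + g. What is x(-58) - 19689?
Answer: -19757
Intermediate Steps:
T(c, g) = 9 + g (T(c, g) = 4 + (5 + g) = 9 + g)
x(X) = -68 (x(X) = 12 + 4*((9 + 4)*(-1) - 7) = 12 + 4*(13*(-1) - 7) = 12 + 4*(-13 - 7) = 12 + 4*(-20) = 12 - 80 = -68)
x(-58) - 19689 = -68 - 19689 = -19757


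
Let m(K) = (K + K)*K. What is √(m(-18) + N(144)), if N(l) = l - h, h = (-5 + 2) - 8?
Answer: √803 ≈ 28.337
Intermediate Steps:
m(K) = 2*K² (m(K) = (2*K)*K = 2*K²)
h = -11 (h = -3 - 8 = -11)
N(l) = 11 + l (N(l) = l - 1*(-11) = l + 11 = 11 + l)
√(m(-18) + N(144)) = √(2*(-18)² + (11 + 144)) = √(2*324 + 155) = √(648 + 155) = √803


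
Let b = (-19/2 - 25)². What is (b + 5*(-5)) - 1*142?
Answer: 4093/4 ≈ 1023.3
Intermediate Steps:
b = 4761/4 (b = (-19*½ - 25)² = (-19/2 - 25)² = (-69/2)² = 4761/4 ≈ 1190.3)
(b + 5*(-5)) - 1*142 = (4761/4 + 5*(-5)) - 1*142 = (4761/4 - 25) - 142 = 4661/4 - 142 = 4093/4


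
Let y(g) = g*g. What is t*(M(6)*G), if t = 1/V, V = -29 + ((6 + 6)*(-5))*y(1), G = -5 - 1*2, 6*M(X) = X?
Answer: 7/89 ≈ 0.078652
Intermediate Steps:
M(X) = X/6
y(g) = g²
G = -7 (G = -5 - 2 = -7)
V = -89 (V = -29 + ((6 + 6)*(-5))*1² = -29 + (12*(-5))*1 = -29 - 60*1 = -29 - 60 = -89)
t = -1/89 (t = 1/(-89) = -1/89 ≈ -0.011236)
t*(M(6)*G) = -(⅙)*6*(-7)/89 = -(-7)/89 = -1/89*(-7) = 7/89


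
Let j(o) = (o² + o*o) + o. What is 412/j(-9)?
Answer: 412/153 ≈ 2.6928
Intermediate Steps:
j(o) = o + 2*o² (j(o) = (o² + o²) + o = 2*o² + o = o + 2*o²)
412/j(-9) = 412/((-9*(1 + 2*(-9)))) = 412/((-9*(1 - 18))) = 412/((-9*(-17))) = 412/153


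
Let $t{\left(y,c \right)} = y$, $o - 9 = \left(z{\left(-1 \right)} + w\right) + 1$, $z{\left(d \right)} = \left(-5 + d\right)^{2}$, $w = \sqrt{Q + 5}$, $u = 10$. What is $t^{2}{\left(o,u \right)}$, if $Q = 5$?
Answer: $\left(46 + \sqrt{10}\right)^{2} \approx 2416.9$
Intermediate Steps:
$w = \sqrt{10}$ ($w = \sqrt{5 + 5} = \sqrt{10} \approx 3.1623$)
$o = 46 + \sqrt{10}$ ($o = 9 + \left(\left(\left(-5 - 1\right)^{2} + \sqrt{10}\right) + 1\right) = 9 + \left(\left(\left(-6\right)^{2} + \sqrt{10}\right) + 1\right) = 9 + \left(\left(36 + \sqrt{10}\right) + 1\right) = 9 + \left(37 + \sqrt{10}\right) = 46 + \sqrt{10} \approx 49.162$)
$t^{2}{\left(o,u \right)} = \left(46 + \sqrt{10}\right)^{2}$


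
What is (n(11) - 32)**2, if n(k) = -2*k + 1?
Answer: 2809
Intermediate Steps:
n(k) = 1 - 2*k
(n(11) - 32)**2 = ((1 - 2*11) - 32)**2 = ((1 - 22) - 32)**2 = (-21 - 32)**2 = (-53)**2 = 2809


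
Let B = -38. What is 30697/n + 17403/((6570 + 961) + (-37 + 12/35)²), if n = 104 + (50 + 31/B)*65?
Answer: 15355677840079/1363696373468 ≈ 11.260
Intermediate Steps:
n = 125437/38 (n = 104 + (50 + 31/(-38))*65 = 104 + (50 + 31*(-1/38))*65 = 104 + (50 - 31/38)*65 = 104 + (1869/38)*65 = 104 + 121485/38 = 125437/38 ≈ 3301.0)
30697/n + 17403/((6570 + 961) + (-37 + 12/35)²) = 30697/(125437/38) + 17403/((6570 + 961) + (-37 + 12/35)²) = 30697*(38/125437) + 17403/(7531 + (-37 + 12*(1/35))²) = 1166486/125437 + 17403/(7531 + (-37 + 12/35)²) = 1166486/125437 + 17403/(7531 + (-1283/35)²) = 1166486/125437 + 17403/(7531 + 1646089/1225) = 1166486/125437 + 17403/(10871564/1225) = 1166486/125437 + 17403*(1225/10871564) = 1166486/125437 + 21318675/10871564 = 15355677840079/1363696373468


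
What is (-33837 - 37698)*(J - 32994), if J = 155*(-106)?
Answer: 3535545840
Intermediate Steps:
J = -16430
(-33837 - 37698)*(J - 32994) = (-33837 - 37698)*(-16430 - 32994) = -71535*(-49424) = 3535545840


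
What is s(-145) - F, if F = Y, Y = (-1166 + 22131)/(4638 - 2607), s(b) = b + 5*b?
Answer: -1787935/2031 ≈ -880.32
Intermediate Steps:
s(b) = 6*b
Y = 20965/2031 ≈ 10.322
F = 20965/2031 ≈ 10.322
s(-145) - F = 6*(-145) - 1*20965/2031 = -870 - 20965/2031 = -1787935/2031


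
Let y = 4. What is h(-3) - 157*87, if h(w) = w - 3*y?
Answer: -13674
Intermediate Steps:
h(w) = -12 + w (h(w) = w - 3*4 = w - 12 = -12 + w)
h(-3) - 157*87 = (-12 - 3) - 157*87 = -15 - 13659 = -13674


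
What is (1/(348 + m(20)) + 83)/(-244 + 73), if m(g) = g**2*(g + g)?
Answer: -7935/16348 ≈ -0.48538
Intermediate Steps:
m(g) = 2*g**3 (m(g) = g**2*(2*g) = 2*g**3)
(1/(348 + m(20)) + 83)/(-244 + 73) = (1/(348 + 2*20**3) + 83)/(-244 + 73) = (1/(348 + 2*8000) + 83)/(-171) = -(1/(348 + 16000) + 83)/171 = -(1/16348 + 83)/171 = -1/171*1356885/16348 = -7935/16348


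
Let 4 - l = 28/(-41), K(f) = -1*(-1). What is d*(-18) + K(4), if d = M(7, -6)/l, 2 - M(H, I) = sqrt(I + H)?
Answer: -91/32 ≈ -2.8438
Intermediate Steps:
K(f) = 1
l = 192/41 (l = 4 - 28/(-41) = 4 - 28*(-1)/41 = 4 - 1*(-28/41) = 4 + 28/41 = 192/41 ≈ 4.6829)
M(H, I) = 2 - sqrt(H + I) (M(H, I) = 2 - sqrt(I + H) = 2 - sqrt(H + I))
d = 41/192 (d = (2 - sqrt(7 - 6))/(192/41) = (2 - sqrt(1))*(41/192) = (2 - 1*1)*(41/192) = (2 - 1)*(41/192) = 1*(41/192) = 41/192 ≈ 0.21354)
d*(-18) + K(4) = (41/192)*(-18) + 1 = -123/32 + 1 = -91/32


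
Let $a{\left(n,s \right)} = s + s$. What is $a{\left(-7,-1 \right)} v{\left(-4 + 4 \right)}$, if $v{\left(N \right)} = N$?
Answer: $0$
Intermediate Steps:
$a{\left(n,s \right)} = 2 s$
$a{\left(-7,-1 \right)} v{\left(-4 + 4 \right)} = 2 \left(-1\right) \left(-4 + 4\right) = \left(-2\right) 0 = 0$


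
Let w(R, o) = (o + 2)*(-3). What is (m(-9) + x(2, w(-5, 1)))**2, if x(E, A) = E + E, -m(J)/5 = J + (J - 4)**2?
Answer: 633616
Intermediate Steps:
w(R, o) = -6 - 3*o (w(R, o) = (2 + o)*(-3) = -6 - 3*o)
m(J) = -5*J - 5*(-4 + J)**2 (m(J) = -5*(J + (J - 4)**2) = -5*(J + (-4 + J)**2) = -5*J - 5*(-4 + J)**2)
x(E, A) = 2*E
(m(-9) + x(2, w(-5, 1)))**2 = ((-5*(-9) - 5*(-4 - 9)**2) + 2*2)**2 = ((45 - 5*(-13)**2) + 4)**2 = ((45 - 5*169) + 4)**2 = ((45 - 845) + 4)**2 = (-800 + 4)**2 = (-796)**2 = 633616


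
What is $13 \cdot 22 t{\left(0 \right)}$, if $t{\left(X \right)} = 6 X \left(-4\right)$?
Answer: $0$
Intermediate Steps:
$t{\left(X \right)} = - 24 X$
$13 \cdot 22 t{\left(0 \right)} = 13 \cdot 22 \left(\left(-24\right) 0\right) = 286 \cdot 0 = 0$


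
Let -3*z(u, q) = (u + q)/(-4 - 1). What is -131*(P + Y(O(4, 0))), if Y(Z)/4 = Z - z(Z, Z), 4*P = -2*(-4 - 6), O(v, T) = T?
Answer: -655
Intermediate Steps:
z(u, q) = q/15 + u/15 (z(u, q) = -(u + q)/(3*(-4 - 1)) = -(q + u)/(3*(-5)) = -(q + u)*(-1)/(3*5) = -(-q/5 - u/5)/3 = q/15 + u/15)
P = 5 (P = (-2*(-4 - 6))/4 = (-2*(-10))/4 = (¼)*20 = 5)
Y(Z) = 52*Z/15 (Y(Z) = 4*(Z - (Z/15 + Z/15)) = 4*(Z - 2*Z/15) = 4*(13*Z/15) = 52*Z/15)
-131*(P + Y(O(4, 0))) = -131*(5 + (52/15)*0) = -131*(5 + 0) = -131*5 = -655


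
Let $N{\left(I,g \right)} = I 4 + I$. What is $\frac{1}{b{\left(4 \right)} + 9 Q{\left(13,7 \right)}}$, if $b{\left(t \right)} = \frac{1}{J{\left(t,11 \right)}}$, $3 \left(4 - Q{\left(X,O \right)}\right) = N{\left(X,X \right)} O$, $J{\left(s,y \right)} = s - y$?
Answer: $- \frac{7}{9304} \approx -0.00075236$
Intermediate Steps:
$N{\left(I,g \right)} = 5 I$ ($N{\left(I,g \right)} = 4 I + I = 5 I$)
$Q{\left(X,O \right)} = 4 - \frac{5 O X}{3}$ ($Q{\left(X,O \right)} = 4 - \frac{5 X O}{3} = 4 - \frac{5 O X}{3}$)
$b{\left(t \right)} = \frac{1}{-11 + t}$ ($b{\left(t \right)} = \frac{1}{t - 11} = \frac{1}{-11 + t}$)
$\frac{1}{b{\left(4 \right)} + 9 Q{\left(13,7 \right)}} = \frac{1}{\frac{1}{-11 + 4} + 9 \left(4 - \frac{35}{3} \cdot 13\right)} = \frac{1}{\frac{1}{-7} + 9 \left(4 - \frac{455}{3}\right)} = \frac{1}{- \frac{1}{7} + 9 \left(- \frac{443}{3}\right)} = \frac{1}{- \frac{1}{7} - 1329} = \frac{1}{- \frac{9304}{7}} = - \frac{7}{9304}$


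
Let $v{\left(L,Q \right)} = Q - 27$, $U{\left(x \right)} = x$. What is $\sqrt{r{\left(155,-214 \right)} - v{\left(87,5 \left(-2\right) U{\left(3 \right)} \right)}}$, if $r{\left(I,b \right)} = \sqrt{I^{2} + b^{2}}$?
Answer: $\sqrt{57 + \sqrt{69821}} \approx 17.923$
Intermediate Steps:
$v{\left(L,Q \right)} = -27 + Q$
$\sqrt{r{\left(155,-214 \right)} - v{\left(87,5 \left(-2\right) U{\left(3 \right)} \right)}} = \sqrt{\sqrt{155^{2} + \left(-214\right)^{2}} - \left(-27 + 5 \left(-2\right) 3\right)} = \sqrt{\sqrt{24025 + 45796} - \left(-27 - 30\right)} = \sqrt{\sqrt{69821} - \left(-27 - 30\right)} = \sqrt{\sqrt{69821} - -57} = \sqrt{\sqrt{69821} + 57} = \sqrt{57 + \sqrt{69821}}$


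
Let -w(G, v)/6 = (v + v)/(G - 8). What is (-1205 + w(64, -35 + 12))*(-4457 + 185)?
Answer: 35886936/7 ≈ 5.1267e+6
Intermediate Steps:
w(G, v) = -12*v/(-8 + G) (w(G, v) = -6*(v + v)/(G - 8) = -6*2*v/(-8 + G) = -12*v/(-8 + G))
(-1205 + w(64, -35 + 12))*(-4457 + 185) = (-1205 - 12*(-35 + 12)/(-8 + 64))*(-4457 + 185) = (-1205 - 12*(-23)/56)*(-4272) = (-1205 - 12*(-23)*1/56)*(-4272) = (-1205 + 69/14)*(-4272) = -16801/14*(-4272) = 35886936/7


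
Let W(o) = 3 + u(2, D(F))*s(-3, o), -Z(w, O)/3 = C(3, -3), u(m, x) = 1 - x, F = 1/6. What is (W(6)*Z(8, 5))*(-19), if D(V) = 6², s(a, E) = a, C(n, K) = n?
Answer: 18468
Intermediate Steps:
F = ⅙ ≈ 0.16667
D(V) = 36
Z(w, O) = -9 (Z(w, O) = -3*3 = -9)
W(o) = 108 (W(o) = 3 + (1 - 1*36)*(-3) = 3 + (1 - 36)*(-3) = 3 - 35*(-3) = 3 + 105 = 108)
(W(6)*Z(8, 5))*(-19) = (108*(-9))*(-19) = -972*(-19) = 18468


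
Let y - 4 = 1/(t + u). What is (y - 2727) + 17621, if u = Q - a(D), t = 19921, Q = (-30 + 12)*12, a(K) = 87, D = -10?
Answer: 292268965/19618 ≈ 14898.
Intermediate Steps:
Q = -216 (Q = -18*12 = -216)
u = -303 (u = -216 - 1*87 = -216 - 87 = -303)
y = 78473/19618 (y = 4 + 1/(19921 - 303) = 4 + 1/19618 = 78473/19618 ≈ 4.0001)
(y - 2727) + 17621 = (78473/19618 - 2727) + 17621 = -53419813/19618 + 17621 = 292268965/19618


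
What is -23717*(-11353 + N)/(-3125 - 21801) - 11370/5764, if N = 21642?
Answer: 15980365399/1632653 ≈ 9788.0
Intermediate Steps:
-23717*(-11353 + N)/(-3125 - 21801) - 11370/5764 = -23717*(-11353 + 21642)/(-3125 - 21801) - 11370/5764 = -23717/((-24926/10289)) - 11370*1/5764 = -23717/((-24926*1/10289)) - 5685/2882 = -23717/(-24926/10289) - 5685/2882 = -23717*(-10289/24926) - 5685/2882 = 244024213/24926 - 5685/2882 = 15980365399/1632653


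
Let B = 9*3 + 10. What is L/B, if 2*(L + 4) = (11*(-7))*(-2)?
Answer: 73/37 ≈ 1.9730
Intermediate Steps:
L = 73 (L = -4 + ((11*(-7))*(-2))/2 = -4 + (-77*(-2))/2 = -4 + (1/2)*154 = -4 + 77 = 73)
B = 37 (B = 27 + 10 = 37)
L/B = 73/37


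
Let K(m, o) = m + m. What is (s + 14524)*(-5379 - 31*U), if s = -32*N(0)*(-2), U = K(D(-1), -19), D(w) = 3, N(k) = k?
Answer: -80826060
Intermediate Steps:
K(m, o) = 2*m
U = 6 (U = 2*3 = 6)
s = 0 (s = -32*0*(-2) = 0*(-2) = 0)
(s + 14524)*(-5379 - 31*U) = (0 + 14524)*(-5379 - 31*6) = 14524*(-5379 - 186) = 14524*(-5565) = -80826060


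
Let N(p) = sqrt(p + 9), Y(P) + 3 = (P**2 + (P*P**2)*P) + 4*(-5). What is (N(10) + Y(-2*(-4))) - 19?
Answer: 4118 + sqrt(19) ≈ 4122.4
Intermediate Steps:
Y(P) = -23 + P**2 + P**4 (Y(P) = -3 + ((P**2 + (P*P**2)*P) + 4*(-5)) = -3 + ((P**2 + P**3*P) - 20) = -3 + ((P**2 + P**4) - 20) = -3 + (-20 + P**2 + P**4) = -23 + P**2 + P**4)
N(p) = sqrt(9 + p)
(N(10) + Y(-2*(-4))) - 19 = (sqrt(9 + 10) + (-23 + (-2*(-4))**2 + (-2*(-4))**4)) - 19 = (sqrt(19) + (-23 + 8**2 + 8**4)) - 19 = (sqrt(19) + (-23 + 64 + 4096)) - 19 = (sqrt(19) + 4137) - 19 = (4137 + sqrt(19)) - 19 = 4118 + sqrt(19)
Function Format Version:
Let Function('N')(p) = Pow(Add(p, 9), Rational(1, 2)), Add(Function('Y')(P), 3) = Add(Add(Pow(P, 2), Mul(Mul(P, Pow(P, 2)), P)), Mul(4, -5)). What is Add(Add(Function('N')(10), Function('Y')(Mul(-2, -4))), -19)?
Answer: Add(4118, Pow(19, Rational(1, 2))) ≈ 4122.4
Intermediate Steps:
Function('Y')(P) = Add(-23, Pow(P, 2), Pow(P, 4)) (Function('Y')(P) = Add(-3, Add(Add(Pow(P, 2), Mul(Mul(P, Pow(P, 2)), P)), Mul(4, -5))) = Add(-3, Add(Add(Pow(P, 2), Mul(Pow(P, 3), P)), -20)) = Add(-3, Add(Add(Pow(P, 2), Pow(P, 4)), -20)) = Add(-3, Add(-20, Pow(P, 2), Pow(P, 4))) = Add(-23, Pow(P, 2), Pow(P, 4)))
Function('N')(p) = Pow(Add(9, p), Rational(1, 2))
Add(Add(Function('N')(10), Function('Y')(Mul(-2, -4))), -19) = Add(Add(Pow(Add(9, 10), Rational(1, 2)), Add(-23, Pow(Mul(-2, -4), 2), Pow(Mul(-2, -4), 4))), -19) = Add(Add(Pow(19, Rational(1, 2)), Add(-23, Pow(8, 2), Pow(8, 4))), -19) = Add(Add(Pow(19, Rational(1, 2)), Add(-23, 64, 4096)), -19) = Add(Add(Pow(19, Rational(1, 2)), 4137), -19) = Add(Add(4137, Pow(19, Rational(1, 2))), -19) = Add(4118, Pow(19, Rational(1, 2)))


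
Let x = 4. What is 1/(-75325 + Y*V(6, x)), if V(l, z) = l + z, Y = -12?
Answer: -1/75445 ≈ -1.3255e-5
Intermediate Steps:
1/(-75325 + Y*V(6, x)) = 1/(-75325 - 12*(6 + 4)) = 1/(-75325 - 12*10) = 1/(-75325 - 120) = 1/(-75445) = -1/75445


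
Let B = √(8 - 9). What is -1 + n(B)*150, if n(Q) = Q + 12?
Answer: 1799 + 150*I ≈ 1799.0 + 150.0*I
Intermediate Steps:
B = I (B = √(-1) = I ≈ 1.0*I)
n(Q) = 12 + Q
-1 + n(B)*150 = -1 + (12 + I)*150 = -1 + (1800 + 150*I) = 1799 + 150*I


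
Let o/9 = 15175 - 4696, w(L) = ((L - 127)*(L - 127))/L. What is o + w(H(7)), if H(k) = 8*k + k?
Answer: 5945689/63 ≈ 94376.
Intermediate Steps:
H(k) = 9*k
w(L) = (-127 + L)²/L (w(L) = ((-127 + L)*(-127 + L))/L = (-127 + L)²/L)
o = 94311 (o = 9*(15175 - 4696) = 9*10479 = 94311)
o + w(H(7)) = 94311 + (-127 + 9*7)²/((9*7)) = 94311 + (-127 + 63)²/63 = 94311 + (1/63)*(-64)² = 94311 + (1/63)*4096 = 94311 + 4096/63 = 5945689/63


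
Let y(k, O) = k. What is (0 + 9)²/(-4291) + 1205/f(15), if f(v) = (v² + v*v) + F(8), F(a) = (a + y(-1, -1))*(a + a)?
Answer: 5125133/2411542 ≈ 2.1253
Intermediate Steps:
F(a) = 2*a*(-1 + a) (F(a) = (a - 1)*(a + a) = (-1 + a)*(2*a) = 2*a*(-1 + a))
f(v) = 112 + 2*v² (f(v) = (v² + v*v) + 2*8*(-1 + 8) = (v² + v²) + 2*8*7 = 2*v² + 112 = 112 + 2*v²)
(0 + 9)²/(-4291) + 1205/f(15) = (0 + 9)²/(-4291) + 1205/(112 + 2*15²) = 9²*(-1/4291) + 1205/(112 + 2*225) = 81*(-1/4291) + 1205/(112 + 450) = -81/4291 + 1205/562 = 5125133/2411542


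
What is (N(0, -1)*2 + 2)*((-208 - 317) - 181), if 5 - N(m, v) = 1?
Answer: -7060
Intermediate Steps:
N(m, v) = 4 (N(m, v) = 5 - 1*1 = 5 - 1 = 4)
(N(0, -1)*2 + 2)*((-208 - 317) - 181) = (4*2 + 2)*((-208 - 317) - 181) = (8 + 2)*(-525 - 181) = 10*(-706) = -7060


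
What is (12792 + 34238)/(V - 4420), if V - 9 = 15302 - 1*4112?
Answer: 47030/6779 ≈ 6.9376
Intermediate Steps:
V = 11199 (V = 9 + (15302 - 1*4112) = 9 + (15302 - 4112) = 9 + 11190 = 11199)
(12792 + 34238)/(V - 4420) = (12792 + 34238)/(11199 - 4420) = 47030/6779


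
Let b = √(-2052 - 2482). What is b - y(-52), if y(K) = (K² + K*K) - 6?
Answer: -5402 + I*√4534 ≈ -5402.0 + 67.335*I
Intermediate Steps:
b = I*√4534 (b = √(-4534) = I*√4534 ≈ 67.335*I)
y(K) = -6 + 2*K² (y(K) = (K² + K²) - 6 = 2*K² - 6 = -6 + 2*K²)
b - y(-52) = I*√4534 - (-6 + 2*(-52)²) = I*√4534 - (-6 + 2*2704) = I*√4534 - (-6 + 5408) = I*√4534 - 1*5402 = I*√4534 - 5402 = -5402 + I*√4534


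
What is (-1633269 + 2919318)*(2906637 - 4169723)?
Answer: -1624390487214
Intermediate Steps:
(-1633269 + 2919318)*(2906637 - 4169723) = 1286049*(-1263086) = -1624390487214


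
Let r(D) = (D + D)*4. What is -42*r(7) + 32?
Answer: -2320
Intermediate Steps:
r(D) = 8*D (r(D) = (2*D)*4 = 8*D)
-42*r(7) + 32 = -336*7 + 32 = -42*56 + 32 = -2352 + 32 = -2320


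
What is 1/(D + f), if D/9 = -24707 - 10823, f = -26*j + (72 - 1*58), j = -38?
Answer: -1/318768 ≈ -3.1371e-6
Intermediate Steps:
f = 1002 (f = -26*(-38) + (72 - 1*58) = 988 + (72 - 58) = 988 + 14 = 1002)
D = -319770 (D = 9*(-24707 - 10823) = 9*(-35530) = -319770)
1/(D + f) = 1/(-319770 + 1002) = 1/(-318768) = -1/318768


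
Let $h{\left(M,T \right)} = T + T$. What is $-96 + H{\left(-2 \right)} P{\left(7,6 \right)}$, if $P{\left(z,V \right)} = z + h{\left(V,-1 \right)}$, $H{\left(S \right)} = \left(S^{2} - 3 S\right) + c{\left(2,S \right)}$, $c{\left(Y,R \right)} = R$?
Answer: $-56$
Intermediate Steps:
$h{\left(M,T \right)} = 2 T$
$H{\left(S \right)} = S^{2} - 2 S$ ($H{\left(S \right)} = \left(S^{2} - 3 S\right) + S = S^{2} - 2 S$)
$P{\left(z,V \right)} = -2 + z$ ($P{\left(z,V \right)} = z + 2 \left(-1\right) = z - 2 = -2 + z$)
$-96 + H{\left(-2 \right)} P{\left(7,6 \right)} = -96 + - 2 \left(-2 - 2\right) \left(-2 + 7\right) = -96 + \left(-2\right) \left(-4\right) 5 = -96 + 8 \cdot 5 = -96 + 40 = -56$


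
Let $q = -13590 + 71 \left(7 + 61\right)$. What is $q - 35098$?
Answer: $-43860$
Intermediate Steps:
$q = -8762$ ($q = -13590 + 71 \cdot 68 = -13590 + 4828 = -8762$)
$q - 35098 = -8762 - 35098 = -43860$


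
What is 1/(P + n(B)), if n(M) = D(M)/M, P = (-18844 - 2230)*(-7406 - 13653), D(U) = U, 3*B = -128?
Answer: 1/443797367 ≈ 2.2533e-9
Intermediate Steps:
B = -128/3 (B = (⅓)*(-128) = -128/3 ≈ -42.667)
P = 443797366 (P = -21074*(-21059) = 443797366)
n(M) = 1 (n(M) = M/M = 1)
1/(P + n(B)) = 1/(443797366 + 1) = 1/443797367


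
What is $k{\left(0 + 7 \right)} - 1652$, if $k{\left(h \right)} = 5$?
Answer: $-1647$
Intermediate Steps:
$k{\left(0 + 7 \right)} - 1652 = 5 - 1652 = -1647$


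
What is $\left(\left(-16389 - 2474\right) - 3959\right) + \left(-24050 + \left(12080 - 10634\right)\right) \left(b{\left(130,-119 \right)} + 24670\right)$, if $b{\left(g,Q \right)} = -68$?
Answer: $-556126430$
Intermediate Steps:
$\left(\left(-16389 - 2474\right) - 3959\right) + \left(-24050 + \left(12080 - 10634\right)\right) \left(b{\left(130,-119 \right)} + 24670\right) = \left(\left(-16389 - 2474\right) - 3959\right) + \left(-24050 + \left(12080 - 10634\right)\right) \left(-68 + 24670\right) = \left(-18863 - 3959\right) + \left(-24050 + 1446\right) 24602 = -22822 - 556103608 = -556126430$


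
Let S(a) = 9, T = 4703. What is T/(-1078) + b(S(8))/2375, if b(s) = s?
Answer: -11159923/2560250 ≈ -4.3589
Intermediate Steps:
T/(-1078) + b(S(8))/2375 = 4703/(-1078) + 9/2375 = 4703*(-1/1078) + 9*(1/2375) = -4703/1078 + 9/2375 = -11159923/2560250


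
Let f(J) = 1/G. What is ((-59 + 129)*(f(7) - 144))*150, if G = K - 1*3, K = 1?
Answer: -1517250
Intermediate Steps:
G = -2 (G = 1 - 1*3 = 1 - 3 = -2)
f(J) = -½ (f(J) = 1/(-2) = -½)
((-59 + 129)*(f(7) - 144))*150 = ((-59 + 129)*(-½ - 144))*150 = (70*(-289/2))*150 = -10115*150 = -1517250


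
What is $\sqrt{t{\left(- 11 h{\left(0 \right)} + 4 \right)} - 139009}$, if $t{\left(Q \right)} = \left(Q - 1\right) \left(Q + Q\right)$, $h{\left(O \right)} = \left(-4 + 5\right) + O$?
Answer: $3 i \sqrt{15433} \approx 372.69 i$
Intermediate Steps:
$h{\left(O \right)} = 1 + O$
$t{\left(Q \right)} = 2 Q \left(-1 + Q\right)$ ($t{\left(Q \right)} = \left(-1 + Q\right) 2 Q = 2 Q \left(-1 + Q\right)$)
$\sqrt{t{\left(- 11 h{\left(0 \right)} + 4 \right)} - 139009} = \sqrt{2 \left(- 11 \left(1 + 0\right) + 4\right) \left(-1 + \left(- 11 \left(1 + 0\right) + 4\right)\right) - 139009} = \sqrt{2 \left(\left(-11\right) 1 + 4\right) \left(-1 + \left(\left(-11\right) 1 + 4\right)\right) - 139009} = \sqrt{2 \left(-11 + 4\right) \left(-1 + \left(-11 + 4\right)\right) - 139009} = \sqrt{2 \left(-7\right) \left(-1 - 7\right) - 139009} = \sqrt{2 \left(-7\right) \left(-8\right) - 139009} = \sqrt{112 - 139009} = \sqrt{-138897} = 3 i \sqrt{15433}$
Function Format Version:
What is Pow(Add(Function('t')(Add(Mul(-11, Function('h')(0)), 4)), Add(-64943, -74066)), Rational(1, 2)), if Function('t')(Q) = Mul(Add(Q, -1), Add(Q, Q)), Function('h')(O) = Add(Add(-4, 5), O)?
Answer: Mul(3, I, Pow(15433, Rational(1, 2))) ≈ Mul(372.69, I)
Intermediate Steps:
Function('h')(O) = Add(1, O)
Function('t')(Q) = Mul(2, Q, Add(-1, Q)) (Function('t')(Q) = Mul(Add(-1, Q), Mul(2, Q)) = Mul(2, Q, Add(-1, Q)))
Pow(Add(Function('t')(Add(Mul(-11, Function('h')(0)), 4)), Add(-64943, -74066)), Rational(1, 2)) = Pow(Add(Mul(2, Add(Mul(-11, Add(1, 0)), 4), Add(-1, Add(Mul(-11, Add(1, 0)), 4))), Add(-64943, -74066)), Rational(1, 2)) = Pow(Add(Mul(2, Add(Mul(-11, 1), 4), Add(-1, Add(Mul(-11, 1), 4))), -139009), Rational(1, 2)) = Pow(Add(Mul(2, Add(-11, 4), Add(-1, Add(-11, 4))), -139009), Rational(1, 2)) = Pow(Add(Mul(2, -7, Add(-1, -7)), -139009), Rational(1, 2)) = Pow(Add(Mul(2, -7, -8), -139009), Rational(1, 2)) = Pow(Add(112, -139009), Rational(1, 2)) = Pow(-138897, Rational(1, 2)) = Mul(3, I, Pow(15433, Rational(1, 2)))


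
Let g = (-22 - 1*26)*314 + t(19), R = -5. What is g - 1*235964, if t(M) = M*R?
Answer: -251131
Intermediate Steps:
t(M) = -5*M (t(M) = M*(-5) = -5*M)
g = -15167 (g = (-22 - 1*26)*314 - 5*19 = (-22 - 26)*314 - 95 = -48*314 - 95 = -15072 - 95 = -15167)
g - 1*235964 = -15167 - 1*235964 = -15167 - 235964 = -251131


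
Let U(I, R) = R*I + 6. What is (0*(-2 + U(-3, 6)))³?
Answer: 0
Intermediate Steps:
U(I, R) = 6 + I*R (U(I, R) = I*R + 6 = 6 + I*R)
(0*(-2 + U(-3, 6)))³ = (0*(-2 + (6 - 3*6)))³ = (0*(-2 + (6 - 18)))³ = (0*(-2 - 12))³ = (0*(-14))³ = 0³ = 0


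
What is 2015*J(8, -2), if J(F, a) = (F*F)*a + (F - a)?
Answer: -237770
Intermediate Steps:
J(F, a) = F - a + a*F² (J(F, a) = F²*a + (F - a) = a*F² + (F - a) = F - a + a*F²)
2015*J(8, -2) = 2015*(8 - 1*(-2) - 2*8²) = 2015*(8 + 2 - 2*64) = 2015*(8 + 2 - 128) = 2015*(-118) = -237770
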